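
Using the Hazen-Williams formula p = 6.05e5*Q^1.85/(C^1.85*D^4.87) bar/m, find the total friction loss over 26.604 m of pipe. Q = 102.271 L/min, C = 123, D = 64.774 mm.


Q^1.85 = 5224.5
C^1.85 = 7350.6
D^4.87 = 6.6301e+08
p/m = 0.00064856 bar/m
p_total = 0.00064856 * 26.604 = 0.017254 bar

0.017254 bar


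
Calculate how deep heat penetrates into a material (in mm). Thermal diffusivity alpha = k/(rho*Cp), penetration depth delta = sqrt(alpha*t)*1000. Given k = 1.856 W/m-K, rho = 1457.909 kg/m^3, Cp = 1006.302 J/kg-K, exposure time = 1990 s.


alpha = 1.856 / (1457.909 * 1006.302) = 1.2651e-06 m^2/s
alpha * t = 0.0025175
delta = sqrt(0.0025175) * 1000 = 50.175 mm

50.175 mm


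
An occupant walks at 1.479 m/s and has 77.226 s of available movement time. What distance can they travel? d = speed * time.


d = 1.479 * 77.226 = 114.22 m

114.22 m


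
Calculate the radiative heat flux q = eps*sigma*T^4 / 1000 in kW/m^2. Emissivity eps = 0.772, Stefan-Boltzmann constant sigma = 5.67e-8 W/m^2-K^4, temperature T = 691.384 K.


T^4 = 2.2850e+11
q = 0.772 * 5.67e-8 * 2.2850e+11 / 1000 = 10.002 kW/m^2

10.002 kW/m^2


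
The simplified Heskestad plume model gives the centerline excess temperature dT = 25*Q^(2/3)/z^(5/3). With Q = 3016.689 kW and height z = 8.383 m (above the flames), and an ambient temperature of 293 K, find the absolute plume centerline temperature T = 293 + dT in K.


Q^(2/3) = 208.78
z^(5/3) = 34.594
dT = 25 * 208.78 / 34.594 = 150.88 K
T = 293 + 150.88 = 443.88 K

443.88 K


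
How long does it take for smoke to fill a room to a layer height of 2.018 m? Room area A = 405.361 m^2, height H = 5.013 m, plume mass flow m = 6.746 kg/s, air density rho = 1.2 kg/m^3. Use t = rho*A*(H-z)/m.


H - z = 2.995 m
t = 1.2 * 405.361 * 2.995 / 6.746 = 215.96 s

215.96 s


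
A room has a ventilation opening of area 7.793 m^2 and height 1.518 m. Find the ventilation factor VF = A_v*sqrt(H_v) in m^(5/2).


sqrt(H_v) = 1.2321
VF = 7.793 * 1.2321 = 9.6015 m^(5/2)

9.6015 m^(5/2)


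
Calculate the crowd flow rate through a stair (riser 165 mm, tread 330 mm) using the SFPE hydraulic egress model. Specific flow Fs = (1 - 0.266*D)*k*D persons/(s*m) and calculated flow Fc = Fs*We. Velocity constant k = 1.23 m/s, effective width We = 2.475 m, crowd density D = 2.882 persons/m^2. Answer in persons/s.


1 - 0.266*D = 1 - 0.266*2.882 = 0.23339
Fs = 0.23339 * 1.23 * 2.882 = 0.82733 persons/(s*m)
Fc = 0.82733 * 2.475 = 2.0476 persons/s

2.0476 persons/s


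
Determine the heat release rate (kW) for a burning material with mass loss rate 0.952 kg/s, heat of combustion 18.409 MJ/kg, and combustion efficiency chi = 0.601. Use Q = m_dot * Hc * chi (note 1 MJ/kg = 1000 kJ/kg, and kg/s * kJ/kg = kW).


Hc = 18.409 MJ/kg = 18.409 * 1000 kJ/kg = 18409 kJ/kg
Q = 0.952 kg/s * 18409 kJ/kg * 0.601 = 10533 kW

10533 kW


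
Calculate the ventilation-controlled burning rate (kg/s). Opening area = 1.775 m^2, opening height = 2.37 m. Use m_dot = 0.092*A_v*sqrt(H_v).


sqrt(H_v) = 1.5395
m_dot = 0.092 * 1.775 * 1.5395 = 0.25140 kg/s

0.25140 kg/s


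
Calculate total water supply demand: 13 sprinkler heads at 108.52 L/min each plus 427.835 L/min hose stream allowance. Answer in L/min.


Sprinkler demand = 13 * 108.52 = 1410.76 L/min
Total = 1410.76 + 427.835 = 1838.595 L/min

1838.595 L/min


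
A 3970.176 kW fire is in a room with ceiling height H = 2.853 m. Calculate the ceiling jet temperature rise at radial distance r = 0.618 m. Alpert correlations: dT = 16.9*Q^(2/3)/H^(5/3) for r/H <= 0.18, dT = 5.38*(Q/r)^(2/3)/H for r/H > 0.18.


r/H = 0.618 / 2.853 = 0.21661
r/H > 0.18, so dT = 5.38*(Q/r)^(2/3)/H
Q/r = 6424.2
(Q/r)^(2/3) = 345.58
dT = 5.38 * 345.58 / 2.853 = 651.67 K

651.67 K


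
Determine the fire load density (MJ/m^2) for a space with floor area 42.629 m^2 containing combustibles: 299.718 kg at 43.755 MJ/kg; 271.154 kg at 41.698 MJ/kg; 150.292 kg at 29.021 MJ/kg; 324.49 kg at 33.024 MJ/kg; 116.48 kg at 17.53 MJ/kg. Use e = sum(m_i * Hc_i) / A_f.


Total energy = 299.718*43.755 + 271.154*41.698 + 150.292*29.021 + 324.49*33.024 + 116.48*17.53
= 13114.16 + 11306.58 + 4361.624 + 10715.96 + 2041.894
= 41540.22 MJ
e = 41540.22 / 42.629 = 974.46 MJ/m^2

974.46 MJ/m^2


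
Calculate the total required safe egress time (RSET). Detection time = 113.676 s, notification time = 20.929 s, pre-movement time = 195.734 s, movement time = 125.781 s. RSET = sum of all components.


Total = 113.676 + 20.929 + 195.734 + 125.781 = 456.12 s

456.12 s


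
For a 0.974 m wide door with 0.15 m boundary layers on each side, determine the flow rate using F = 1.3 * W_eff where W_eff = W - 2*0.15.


W_eff = 0.974 - 0.30 = 0.674 m
F = 1.3 * 0.674 = 0.87620 persons/s

0.87620 persons/s


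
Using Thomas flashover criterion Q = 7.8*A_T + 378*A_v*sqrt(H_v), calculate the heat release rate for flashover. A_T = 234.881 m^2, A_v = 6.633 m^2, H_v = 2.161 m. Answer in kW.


7.8*A_T = 1832.1
sqrt(H_v) = 1.4700
378*A_v*sqrt(H_v) = 3685.8
Q = 1832.1 + 3685.8 = 5517.8 kW

5517.8 kW


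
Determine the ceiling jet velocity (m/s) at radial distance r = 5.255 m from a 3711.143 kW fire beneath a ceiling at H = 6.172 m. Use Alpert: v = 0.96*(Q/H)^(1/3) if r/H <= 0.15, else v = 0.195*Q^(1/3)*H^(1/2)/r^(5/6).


r/H = 5.255 / 6.172 = 0.85143
r/H > 0.15, so v = 0.195*Q^(1/3)*H^(1/2)/r^(5/6)
Q^(1/3) = 15.482
H^(1/2) = 2.4844
r^(5/6) = 3.9854
v = 0.195 * 15.482 * 2.4844 / 3.9854 = 1.8819 m/s

1.8819 m/s


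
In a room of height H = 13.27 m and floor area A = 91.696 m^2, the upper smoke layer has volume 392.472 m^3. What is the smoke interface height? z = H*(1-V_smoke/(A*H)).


V/(A*H) = 0.32254
1 - 0.32254 = 0.67746
z = 13.27 * 0.67746 = 8.9899 m

8.9899 m


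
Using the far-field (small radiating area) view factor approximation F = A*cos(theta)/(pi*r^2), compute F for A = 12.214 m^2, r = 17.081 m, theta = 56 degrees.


cos(56 deg) = 0.55919
pi*r^2 = 916.59
F = 12.214 * 0.55919 / 916.59 = 0.0074515

0.0074515


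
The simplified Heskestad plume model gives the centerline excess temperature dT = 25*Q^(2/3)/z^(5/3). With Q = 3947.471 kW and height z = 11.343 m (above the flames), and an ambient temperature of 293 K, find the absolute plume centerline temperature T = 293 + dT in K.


Q^(2/3) = 249.77
z^(5/3) = 57.264
dT = 25 * 249.77 / 57.264 = 109.05 K
T = 293 + 109.05 = 402.05 K

402.05 K


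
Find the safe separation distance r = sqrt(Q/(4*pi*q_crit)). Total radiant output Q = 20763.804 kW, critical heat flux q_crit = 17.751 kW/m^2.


4*pi*q_crit = 223.07
Q/(4*pi*q_crit) = 93.084
r = sqrt(93.084) = 9.6480 m

9.6480 m


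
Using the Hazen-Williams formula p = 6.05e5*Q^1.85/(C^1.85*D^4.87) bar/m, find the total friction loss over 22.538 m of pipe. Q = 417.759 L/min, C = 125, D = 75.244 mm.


Q^1.85 = 70585
C^1.85 = 7573.3
D^4.87 = 1.3754e+09
p/m = 0.0040998 bar/m
p_total = 0.0040998 * 22.538 = 0.092402 bar

0.092402 bar


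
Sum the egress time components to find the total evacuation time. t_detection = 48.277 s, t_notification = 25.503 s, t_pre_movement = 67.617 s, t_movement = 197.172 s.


Total = 48.277 + 25.503 + 67.617 + 197.172 = 338.569 s

338.569 s


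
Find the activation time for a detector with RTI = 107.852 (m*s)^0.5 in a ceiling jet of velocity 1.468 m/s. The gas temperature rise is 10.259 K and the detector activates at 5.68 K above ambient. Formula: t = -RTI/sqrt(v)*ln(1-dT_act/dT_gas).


dT_act/dT_gas = 0.55366
ln(1 - 0.55366) = -0.80667
t = -107.852 / sqrt(1.468) * -0.80667 = 71.806 s

71.806 s


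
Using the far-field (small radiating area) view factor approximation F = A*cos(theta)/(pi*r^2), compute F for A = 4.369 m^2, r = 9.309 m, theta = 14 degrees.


cos(14 deg) = 0.97030
pi*r^2 = 272.24
F = 4.369 * 0.97030 / 272.24 = 0.015571

0.015571


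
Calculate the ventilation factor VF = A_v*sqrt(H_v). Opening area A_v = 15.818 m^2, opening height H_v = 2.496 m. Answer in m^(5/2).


sqrt(H_v) = 1.5799
VF = 15.818 * 1.5799 = 24.990 m^(5/2)

24.990 m^(5/2)


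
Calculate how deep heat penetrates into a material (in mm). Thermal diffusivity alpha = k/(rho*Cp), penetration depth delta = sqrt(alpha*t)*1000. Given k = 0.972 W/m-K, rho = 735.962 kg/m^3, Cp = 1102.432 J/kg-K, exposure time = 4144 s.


alpha = 0.972 / (735.962 * 1102.432) = 1.1980e-06 m^2/s
alpha * t = 0.0049645
delta = sqrt(0.0049645) * 1000 = 70.459 mm

70.459 mm


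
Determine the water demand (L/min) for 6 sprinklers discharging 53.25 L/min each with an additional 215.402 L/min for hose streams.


Sprinkler demand = 6 * 53.25 = 319.5 L/min
Total = 319.5 + 215.402 = 534.902 L/min

534.902 L/min


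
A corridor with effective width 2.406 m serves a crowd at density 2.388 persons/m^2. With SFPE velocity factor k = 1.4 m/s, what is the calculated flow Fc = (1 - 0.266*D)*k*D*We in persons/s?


1 - 0.266*D = 1 - 0.266*2.388 = 0.36479
Fs = 0.36479 * 1.4 * 2.388 = 1.2196 persons/(s*m)
Fc = 1.2196 * 2.406 = 2.9343 persons/s

2.9343 persons/s


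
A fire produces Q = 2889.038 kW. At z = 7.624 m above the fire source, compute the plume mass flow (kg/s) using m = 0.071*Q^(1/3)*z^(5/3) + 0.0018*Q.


Q^(1/3) = 14.242
z^(5/3) = 29.533
First term = 0.071 * 14.242 * 29.533 = 29.864
Second term = 0.0018 * 2889.038 = 5.2003
m = 35.064 kg/s

35.064 kg/s


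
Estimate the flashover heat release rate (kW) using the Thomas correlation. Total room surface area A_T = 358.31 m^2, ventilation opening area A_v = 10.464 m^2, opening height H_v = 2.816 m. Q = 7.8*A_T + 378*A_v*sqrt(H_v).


7.8*A_T = 2794.818
sqrt(H_v) = 1.6781
378*A_v*sqrt(H_v) = 6637.5
Q = 2794.818 + 6637.5 = 9432.3 kW

9432.3 kW


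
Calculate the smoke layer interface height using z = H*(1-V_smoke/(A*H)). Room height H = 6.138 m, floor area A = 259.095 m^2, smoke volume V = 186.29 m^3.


V/(A*H) = 0.11714
1 - 0.11714 = 0.88286
z = 6.138 * 0.88286 = 5.4190 m

5.4190 m


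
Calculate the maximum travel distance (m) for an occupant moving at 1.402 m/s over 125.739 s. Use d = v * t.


d = 1.402 * 125.739 = 176.29 m

176.29 m


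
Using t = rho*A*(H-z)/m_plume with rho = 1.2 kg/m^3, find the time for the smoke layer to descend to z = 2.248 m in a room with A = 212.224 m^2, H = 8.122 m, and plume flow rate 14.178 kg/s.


H - z = 5.874 m
t = 1.2 * 212.224 * 5.874 / 14.178 = 105.51 s

105.51 s


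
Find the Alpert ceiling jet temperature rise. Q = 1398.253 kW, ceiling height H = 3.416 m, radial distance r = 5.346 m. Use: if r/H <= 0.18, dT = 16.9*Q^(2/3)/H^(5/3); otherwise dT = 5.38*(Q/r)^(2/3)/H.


r/H = 5.346 / 3.416 = 1.5650
r/H > 0.18, so dT = 5.38*(Q/r)^(2/3)/H
Q/r = 261.55
(Q/r)^(2/3) = 40.898
dT = 5.38 * 40.898 / 3.416 = 64.412 K

64.412 K


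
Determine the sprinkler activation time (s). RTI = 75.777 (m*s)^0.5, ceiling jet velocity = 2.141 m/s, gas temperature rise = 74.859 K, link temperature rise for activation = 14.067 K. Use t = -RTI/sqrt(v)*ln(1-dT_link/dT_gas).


dT_link/dT_gas = 0.18791
ln(1 - 0.18791) = -0.20815
t = -75.777 / sqrt(2.141) * -0.20815 = 10.780 s

10.780 s


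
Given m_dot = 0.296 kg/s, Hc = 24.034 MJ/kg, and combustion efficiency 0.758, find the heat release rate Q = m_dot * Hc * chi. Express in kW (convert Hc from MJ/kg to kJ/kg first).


Hc = 24.034 MJ/kg = 24.034 * 1000 kJ/kg = 24034 kJ/kg
Q = 0.296 kg/s * 24034 kJ/kg * 0.758 = 5392.5 kW

5392.5 kW


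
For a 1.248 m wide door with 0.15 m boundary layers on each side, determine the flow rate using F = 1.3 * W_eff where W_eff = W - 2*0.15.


W_eff = 1.248 - 0.30 = 0.948 m
F = 1.3 * 0.948 = 1.2324 persons/s

1.2324 persons/s


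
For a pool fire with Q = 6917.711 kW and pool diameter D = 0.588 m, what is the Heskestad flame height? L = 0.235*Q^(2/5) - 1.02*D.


Q^(2/5) = 34.355
0.235 * Q^(2/5) = 8.0733
1.02 * D = 0.59976
L = 7.4736 m

7.4736 m


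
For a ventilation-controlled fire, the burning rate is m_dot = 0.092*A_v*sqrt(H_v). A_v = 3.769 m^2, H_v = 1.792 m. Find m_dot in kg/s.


sqrt(H_v) = 1.3387
m_dot = 0.092 * 3.769 * 1.3387 = 0.46418 kg/s

0.46418 kg/s


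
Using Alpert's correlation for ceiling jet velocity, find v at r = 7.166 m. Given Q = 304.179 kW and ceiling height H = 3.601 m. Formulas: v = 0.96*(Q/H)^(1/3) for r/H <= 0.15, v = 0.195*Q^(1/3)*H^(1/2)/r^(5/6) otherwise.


r/H = 7.166 / 3.601 = 1.9900
r/H > 0.15, so v = 0.195*Q^(1/3)*H^(1/2)/r^(5/6)
Q^(1/3) = 6.7253
H^(1/2) = 1.8976
r^(5/6) = 5.1610
v = 0.195 * 6.7253 * 1.8976 / 5.1610 = 0.48220 m/s

0.48220 m/s


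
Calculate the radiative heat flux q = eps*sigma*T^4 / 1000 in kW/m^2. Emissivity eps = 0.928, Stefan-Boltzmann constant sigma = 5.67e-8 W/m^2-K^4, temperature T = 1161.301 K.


T^4 = 1.8188e+12
q = 0.928 * 5.67e-8 * 1.8188e+12 / 1000 = 95.700 kW/m^2

95.700 kW/m^2


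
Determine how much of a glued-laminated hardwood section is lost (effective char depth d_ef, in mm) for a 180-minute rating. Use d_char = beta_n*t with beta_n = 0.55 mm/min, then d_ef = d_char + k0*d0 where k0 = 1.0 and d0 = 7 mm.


d_char = 0.55 * 180 = 99 mm
d_ef = 99 + 1.0*7 = 106 mm

106 mm


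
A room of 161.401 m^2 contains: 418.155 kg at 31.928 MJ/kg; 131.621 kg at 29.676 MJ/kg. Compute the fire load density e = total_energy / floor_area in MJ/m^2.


Total energy = 418.155*31.928 + 131.621*29.676
= 13350.85 + 3905.985
= 17256.84 MJ
e = 17256.84 / 161.401 = 106.92 MJ/m^2

106.92 MJ/m^2


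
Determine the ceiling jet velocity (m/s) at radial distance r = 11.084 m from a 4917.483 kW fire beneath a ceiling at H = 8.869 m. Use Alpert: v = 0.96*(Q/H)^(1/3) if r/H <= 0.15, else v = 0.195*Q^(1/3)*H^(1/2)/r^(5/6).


r/H = 11.084 / 8.869 = 1.2497
r/H > 0.15, so v = 0.195*Q^(1/3)*H^(1/2)/r^(5/6)
Q^(1/3) = 17.005
H^(1/2) = 2.9781
r^(5/6) = 7.4230
v = 0.195 * 17.005 * 2.9781 / 7.4230 = 1.3304 m/s

1.3304 m/s


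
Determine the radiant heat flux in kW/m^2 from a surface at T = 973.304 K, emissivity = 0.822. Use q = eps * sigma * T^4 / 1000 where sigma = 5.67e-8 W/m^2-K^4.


T^4 = 8.9742e+11
q = 0.822 * 5.67e-8 * 8.9742e+11 / 1000 = 41.826 kW/m^2

41.826 kW/m^2


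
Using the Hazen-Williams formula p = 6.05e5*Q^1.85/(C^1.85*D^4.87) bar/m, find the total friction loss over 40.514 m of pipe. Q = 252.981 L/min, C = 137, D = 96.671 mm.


Q^1.85 = 27907
C^1.85 = 8972.9
D^4.87 = 4.6601e+09
p/m = 0.00040378 bar/m
p_total = 0.00040378 * 40.514 = 0.016359 bar

0.016359 bar


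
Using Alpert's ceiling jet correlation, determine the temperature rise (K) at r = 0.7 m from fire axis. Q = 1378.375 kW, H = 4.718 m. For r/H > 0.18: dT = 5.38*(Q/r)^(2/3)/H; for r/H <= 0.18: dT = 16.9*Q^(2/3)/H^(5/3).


r/H = 0.7 / 4.718 = 0.14837
r/H <= 0.18, so dT = 16.9*Q^(2/3)/H^(5/3)
Q^(2/3) = 123.85
H^(5/3) = 13.272
dT = 16.9 * 123.85 / 13.272 = 157.71 K

157.71 K


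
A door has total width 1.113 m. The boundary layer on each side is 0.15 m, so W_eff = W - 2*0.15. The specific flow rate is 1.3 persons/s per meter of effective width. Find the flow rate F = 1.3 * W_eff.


W_eff = 1.113 - 0.30 = 0.813 m
F = 1.3 * 0.813 = 1.0569 persons/s

1.0569 persons/s


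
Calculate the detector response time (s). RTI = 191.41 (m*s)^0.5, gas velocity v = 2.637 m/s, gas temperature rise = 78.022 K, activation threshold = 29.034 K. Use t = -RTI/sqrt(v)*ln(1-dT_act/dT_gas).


dT_act/dT_gas = 0.37213
ln(1 - 0.37213) = -0.46542
t = -191.41 / sqrt(2.637) * -0.46542 = 54.859 s

54.859 s


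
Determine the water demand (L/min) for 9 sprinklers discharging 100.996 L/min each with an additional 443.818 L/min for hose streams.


Sprinkler demand = 9 * 100.996 = 908.964 L/min
Total = 908.964 + 443.818 = 1352.782 L/min

1352.782 L/min


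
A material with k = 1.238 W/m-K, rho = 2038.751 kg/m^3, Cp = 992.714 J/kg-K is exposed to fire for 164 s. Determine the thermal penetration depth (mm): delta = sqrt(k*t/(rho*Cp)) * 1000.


alpha = 1.238 / (2038.751 * 992.714) = 6.1169e-07 m^2/s
alpha * t = 0.00010032
delta = sqrt(0.00010032) * 1000 = 10.016 mm

10.016 mm


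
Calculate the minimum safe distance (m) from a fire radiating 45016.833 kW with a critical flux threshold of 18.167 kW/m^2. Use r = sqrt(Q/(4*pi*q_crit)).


4*pi*q_crit = 228.29
Q/(4*pi*q_crit) = 197.19
r = sqrt(197.19) = 14.042 m

14.042 m


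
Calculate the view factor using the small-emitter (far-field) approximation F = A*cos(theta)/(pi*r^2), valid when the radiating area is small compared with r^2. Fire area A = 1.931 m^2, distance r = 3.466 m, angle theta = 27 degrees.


cos(27 deg) = 0.89101
pi*r^2 = 37.740
F = 1.931 * 0.89101 / 37.740 = 0.045589

0.045589


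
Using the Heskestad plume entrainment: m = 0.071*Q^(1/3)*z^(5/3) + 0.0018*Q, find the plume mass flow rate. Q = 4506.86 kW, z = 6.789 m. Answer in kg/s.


Q^(1/3) = 16.518
z^(5/3) = 24.341
First term = 0.071 * 16.518 * 24.341 = 28.547
Second term = 0.0018 * 4506.86 = 8.1123
m = 36.659 kg/s

36.659 kg/s


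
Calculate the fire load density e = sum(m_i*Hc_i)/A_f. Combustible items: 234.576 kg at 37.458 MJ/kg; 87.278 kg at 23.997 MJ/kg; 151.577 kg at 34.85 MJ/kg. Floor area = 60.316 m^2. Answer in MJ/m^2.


Total energy = 234.576*37.458 + 87.278*23.997 + 151.577*34.85
= 8786.748 + 2094.410 + 5282.458
= 16163.62 MJ
e = 16163.62 / 60.316 = 267.98 MJ/m^2

267.98 MJ/m^2


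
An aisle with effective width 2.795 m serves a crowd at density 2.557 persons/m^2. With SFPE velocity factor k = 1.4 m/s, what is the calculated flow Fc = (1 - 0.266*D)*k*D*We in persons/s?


1 - 0.266*D = 1 - 0.266*2.557 = 0.31984
Fs = 0.31984 * 1.4 * 2.557 = 1.1450 persons/(s*m)
Fc = 1.1450 * 2.795 = 3.2002 persons/s

3.2002 persons/s


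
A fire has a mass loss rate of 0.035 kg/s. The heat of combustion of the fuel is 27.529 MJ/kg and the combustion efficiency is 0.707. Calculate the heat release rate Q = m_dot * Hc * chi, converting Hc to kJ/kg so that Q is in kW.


Hc = 27.529 MJ/kg = 27.529 * 1000 kJ/kg = 27529 kJ/kg
Q = 0.035 kg/s * 27529 kJ/kg * 0.707 = 681.21 kW

681.21 kW


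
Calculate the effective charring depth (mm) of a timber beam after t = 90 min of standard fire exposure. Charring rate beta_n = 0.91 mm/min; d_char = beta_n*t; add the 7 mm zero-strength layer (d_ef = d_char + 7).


d_char = 0.91 * 90 = 81.9 mm
d_ef = 81.9 + 1.0*7 = 88.9 mm

88.9 mm


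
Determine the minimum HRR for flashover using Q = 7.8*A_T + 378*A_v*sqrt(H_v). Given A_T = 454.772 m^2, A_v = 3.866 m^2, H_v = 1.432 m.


7.8*A_T = 3547.2
sqrt(H_v) = 1.1967
378*A_v*sqrt(H_v) = 1748.7
Q = 3547.2 + 1748.7 = 5296.0 kW

5296.0 kW


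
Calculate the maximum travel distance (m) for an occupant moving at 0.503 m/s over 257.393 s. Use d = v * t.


d = 0.503 * 257.393 = 129.47 m

129.47 m


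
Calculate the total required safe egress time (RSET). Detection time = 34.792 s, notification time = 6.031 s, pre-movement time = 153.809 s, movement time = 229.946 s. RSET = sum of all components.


Total = 34.792 + 6.031 + 153.809 + 229.946 = 424.578 s

424.578 s


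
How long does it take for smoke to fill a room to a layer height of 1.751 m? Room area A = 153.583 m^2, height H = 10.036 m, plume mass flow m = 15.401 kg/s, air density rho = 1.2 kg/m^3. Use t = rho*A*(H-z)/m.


H - z = 8.285 m
t = 1.2 * 153.583 * 8.285 / 15.401 = 99.144 s

99.144 s


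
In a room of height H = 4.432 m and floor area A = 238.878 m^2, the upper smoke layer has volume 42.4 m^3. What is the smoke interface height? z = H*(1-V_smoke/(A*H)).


V/(A*H) = 0.040049
1 - 0.040049 = 0.95995
z = 4.432 * 0.95995 = 4.2545 m

4.2545 m


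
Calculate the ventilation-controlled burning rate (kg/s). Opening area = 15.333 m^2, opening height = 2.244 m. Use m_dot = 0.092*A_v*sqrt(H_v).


sqrt(H_v) = 1.4980
m_dot = 0.092 * 15.333 * 1.4980 = 2.1131 kg/s

2.1131 kg/s


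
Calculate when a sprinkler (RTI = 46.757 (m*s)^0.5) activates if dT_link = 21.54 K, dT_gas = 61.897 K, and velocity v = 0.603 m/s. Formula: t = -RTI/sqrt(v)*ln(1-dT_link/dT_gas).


dT_link/dT_gas = 0.34800
ln(1 - 0.34800) = -0.42771
t = -46.757 / sqrt(0.603) * -0.42771 = 25.753 s

25.753 s


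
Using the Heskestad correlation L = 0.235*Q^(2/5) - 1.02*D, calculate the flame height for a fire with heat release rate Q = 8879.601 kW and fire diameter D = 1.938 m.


Q^(2/5) = 37.963
0.235 * Q^(2/5) = 8.9212
1.02 * D = 1.9768
L = 6.9445 m

6.9445 m


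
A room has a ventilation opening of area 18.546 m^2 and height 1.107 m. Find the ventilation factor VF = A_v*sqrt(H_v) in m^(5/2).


sqrt(H_v) = 1.0521
VF = 18.546 * 1.0521 = 19.513 m^(5/2)

19.513 m^(5/2)


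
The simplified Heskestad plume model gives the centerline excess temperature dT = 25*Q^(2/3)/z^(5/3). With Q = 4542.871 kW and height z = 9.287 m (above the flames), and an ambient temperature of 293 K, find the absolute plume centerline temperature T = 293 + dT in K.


Q^(2/3) = 274.30
z^(5/3) = 41.032
dT = 25 * 274.30 / 41.032 = 167.12 K
T = 293 + 167.12 = 460.12 K

460.12 K


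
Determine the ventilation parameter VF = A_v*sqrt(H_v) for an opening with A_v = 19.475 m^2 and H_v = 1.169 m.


sqrt(H_v) = 1.0812
VF = 19.475 * 1.0812 = 21.056 m^(5/2)

21.056 m^(5/2)


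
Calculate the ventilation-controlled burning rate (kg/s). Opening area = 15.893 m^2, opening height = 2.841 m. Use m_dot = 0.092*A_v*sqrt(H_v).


sqrt(H_v) = 1.6855
m_dot = 0.092 * 15.893 * 1.6855 = 2.4645 kg/s

2.4645 kg/s


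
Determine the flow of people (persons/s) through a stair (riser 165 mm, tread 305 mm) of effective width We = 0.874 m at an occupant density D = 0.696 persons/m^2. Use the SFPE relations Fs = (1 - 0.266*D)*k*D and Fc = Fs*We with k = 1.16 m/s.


1 - 0.266*D = 1 - 0.266*0.696 = 0.81486
Fs = 0.81486 * 1.16 * 0.696 = 0.65789 persons/(s*m)
Fc = 0.65789 * 0.874 = 0.57499 persons/s

0.57499 persons/s


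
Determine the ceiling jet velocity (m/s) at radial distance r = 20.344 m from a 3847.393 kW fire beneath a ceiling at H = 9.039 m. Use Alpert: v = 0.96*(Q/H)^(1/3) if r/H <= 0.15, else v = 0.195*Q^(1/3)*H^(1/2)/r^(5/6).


r/H = 20.344 / 9.039 = 2.2507
r/H > 0.15, so v = 0.195*Q^(1/3)*H^(1/2)/r^(5/6)
Q^(1/3) = 15.670
H^(1/2) = 3.0065
r^(5/6) = 12.313
v = 0.195 * 15.670 * 3.0065 / 12.313 = 0.74608 m/s

0.74608 m/s


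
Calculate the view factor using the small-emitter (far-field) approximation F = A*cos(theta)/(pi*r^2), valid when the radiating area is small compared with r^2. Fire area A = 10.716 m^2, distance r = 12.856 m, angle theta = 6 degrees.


cos(6 deg) = 0.99452
pi*r^2 = 519.23
F = 10.716 * 0.99452 / 519.23 = 0.020525

0.020525


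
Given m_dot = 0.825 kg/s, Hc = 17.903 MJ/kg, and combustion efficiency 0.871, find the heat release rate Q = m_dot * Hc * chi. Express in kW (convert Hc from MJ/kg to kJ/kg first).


Hc = 17.903 MJ/kg = 17.903 * 1000 kJ/kg = 17903 kJ/kg
Q = 0.825 kg/s * 17903 kJ/kg * 0.871 = 12865 kW

12865 kW


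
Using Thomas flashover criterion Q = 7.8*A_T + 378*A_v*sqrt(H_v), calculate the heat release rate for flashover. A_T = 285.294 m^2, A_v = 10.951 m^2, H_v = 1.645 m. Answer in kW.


7.8*A_T = 2225.3
sqrt(H_v) = 1.2826
378*A_v*sqrt(H_v) = 5309.2
Q = 2225.3 + 5309.2 = 7534.5 kW

7534.5 kW


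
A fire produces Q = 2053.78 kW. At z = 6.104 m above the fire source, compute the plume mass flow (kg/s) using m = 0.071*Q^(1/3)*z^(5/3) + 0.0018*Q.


Q^(1/3) = 12.711
z^(5/3) = 20.387
First term = 0.071 * 12.711 * 20.387 = 18.399
Second term = 0.0018 * 2053.78 = 3.6968
m = 22.096 kg/s

22.096 kg/s


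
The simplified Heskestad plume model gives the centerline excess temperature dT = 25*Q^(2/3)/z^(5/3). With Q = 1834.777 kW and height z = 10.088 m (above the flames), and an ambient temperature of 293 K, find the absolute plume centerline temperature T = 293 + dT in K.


Q^(2/3) = 149.87
z^(5/3) = 47.099
dT = 25 * 149.87 / 47.099 = 79.552 K
T = 293 + 79.552 = 372.55 K

372.55 K


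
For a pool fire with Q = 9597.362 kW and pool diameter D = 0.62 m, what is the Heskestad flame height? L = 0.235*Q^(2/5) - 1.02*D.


Q^(2/5) = 39.162
0.235 * Q^(2/5) = 9.2030
1.02 * D = 0.63240
L = 8.5706 m

8.5706 m


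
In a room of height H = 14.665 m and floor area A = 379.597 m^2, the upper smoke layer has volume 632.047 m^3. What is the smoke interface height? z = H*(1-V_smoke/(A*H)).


V/(A*H) = 0.11354
1 - 0.11354 = 0.88646
z = 14.665 * 0.88646 = 13.000 m

13.000 m


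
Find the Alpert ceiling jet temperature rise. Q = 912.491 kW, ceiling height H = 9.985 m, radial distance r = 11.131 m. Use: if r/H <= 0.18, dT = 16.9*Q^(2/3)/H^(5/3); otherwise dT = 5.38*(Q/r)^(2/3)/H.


r/H = 11.131 / 9.985 = 1.1148
r/H > 0.18, so dT = 5.38*(Q/r)^(2/3)/H
Q/r = 81.977
(Q/r)^(2/3) = 18.871
dT = 5.38 * 18.871 / 9.985 = 10.168 K

10.168 K


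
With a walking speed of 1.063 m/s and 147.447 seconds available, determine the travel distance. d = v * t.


d = 1.063 * 147.447 = 156.74 m

156.74 m


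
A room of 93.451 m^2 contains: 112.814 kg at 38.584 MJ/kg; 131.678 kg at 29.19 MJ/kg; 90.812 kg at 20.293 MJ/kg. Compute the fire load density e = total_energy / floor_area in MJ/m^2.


Total energy = 112.814*38.584 + 131.678*29.19 + 90.812*20.293
= 4352.815 + 3843.681 + 1842.848
= 10039.34 MJ
e = 10039.34 / 93.451 = 107.43 MJ/m^2

107.43 MJ/m^2


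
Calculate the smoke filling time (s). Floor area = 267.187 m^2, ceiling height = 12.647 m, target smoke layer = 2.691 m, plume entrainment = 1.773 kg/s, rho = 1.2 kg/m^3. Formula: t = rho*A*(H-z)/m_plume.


H - z = 9.956 m
t = 1.2 * 267.187 * 9.956 / 1.773 = 1800.4 s

1800.4 s


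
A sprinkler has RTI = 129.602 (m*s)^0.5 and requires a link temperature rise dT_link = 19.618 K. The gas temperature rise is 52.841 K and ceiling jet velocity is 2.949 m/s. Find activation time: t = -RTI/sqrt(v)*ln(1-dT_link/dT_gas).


dT_link/dT_gas = 0.37126
ln(1 - 0.37126) = -0.46404
t = -129.602 / sqrt(2.949) * -0.46404 = 35.021 s

35.021 s


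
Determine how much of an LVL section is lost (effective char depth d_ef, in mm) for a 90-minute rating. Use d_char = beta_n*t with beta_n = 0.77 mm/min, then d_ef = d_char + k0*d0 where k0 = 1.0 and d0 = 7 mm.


d_char = 0.77 * 90 = 69.3 mm
d_ef = 69.3 + 1.0*7 = 76.3 mm

76.3 mm


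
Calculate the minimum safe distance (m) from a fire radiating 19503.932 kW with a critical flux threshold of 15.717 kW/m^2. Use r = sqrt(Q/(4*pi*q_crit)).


4*pi*q_crit = 197.51
Q/(4*pi*q_crit) = 98.751
r = sqrt(98.751) = 9.9374 m

9.9374 m


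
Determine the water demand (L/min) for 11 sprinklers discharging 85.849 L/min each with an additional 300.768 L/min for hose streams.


Sprinkler demand = 11 * 85.849 = 944.339 L/min
Total = 944.339 + 300.768 = 1245.107 L/min

1245.107 L/min


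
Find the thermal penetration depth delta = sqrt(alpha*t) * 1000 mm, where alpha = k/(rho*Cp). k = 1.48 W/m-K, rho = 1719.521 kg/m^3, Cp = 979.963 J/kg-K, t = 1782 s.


alpha = 1.48 / (1719.521 * 979.963) = 8.7830e-07 m^2/s
alpha * t = 0.0015651
delta = sqrt(0.0015651) * 1000 = 39.562 mm

39.562 mm


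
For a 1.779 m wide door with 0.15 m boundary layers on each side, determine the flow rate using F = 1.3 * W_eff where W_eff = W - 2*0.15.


W_eff = 1.779 - 0.30 = 1.479 m
F = 1.3 * 1.479 = 1.9227 persons/s

1.9227 persons/s


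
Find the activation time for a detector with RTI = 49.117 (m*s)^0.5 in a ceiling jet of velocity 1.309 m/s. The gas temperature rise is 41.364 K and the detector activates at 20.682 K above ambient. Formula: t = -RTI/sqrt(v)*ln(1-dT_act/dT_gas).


dT_act/dT_gas = 0.5
ln(1 - 0.5) = -0.69315
t = -49.117 / sqrt(1.309) * -0.69315 = 29.757 s

29.757 s


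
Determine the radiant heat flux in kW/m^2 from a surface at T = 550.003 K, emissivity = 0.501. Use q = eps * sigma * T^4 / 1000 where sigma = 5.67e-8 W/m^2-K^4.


T^4 = 9.1508e+10
q = 0.501 * 5.67e-8 * 9.1508e+10 / 1000 = 2.5994 kW/m^2

2.5994 kW/m^2


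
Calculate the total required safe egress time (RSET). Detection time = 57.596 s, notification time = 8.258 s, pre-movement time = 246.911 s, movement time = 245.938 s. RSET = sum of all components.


Total = 57.596 + 8.258 + 246.911 + 245.938 = 558.703 s

558.703 s


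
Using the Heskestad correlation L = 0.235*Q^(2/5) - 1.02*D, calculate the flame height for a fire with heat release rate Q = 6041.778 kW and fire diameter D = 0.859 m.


Q^(2/5) = 32.544
0.235 * Q^(2/5) = 7.6478
1.02 * D = 0.87618
L = 6.7716 m

6.7716 m


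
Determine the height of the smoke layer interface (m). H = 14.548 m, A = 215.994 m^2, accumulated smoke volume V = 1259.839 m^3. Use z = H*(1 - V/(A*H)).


V/(A*H) = 0.40093
1 - 0.40093 = 0.59907
z = 14.548 * 0.59907 = 8.7153 m

8.7153 m


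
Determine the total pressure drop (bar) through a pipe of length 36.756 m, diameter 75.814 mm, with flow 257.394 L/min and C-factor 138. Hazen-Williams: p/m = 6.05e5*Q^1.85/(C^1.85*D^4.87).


Q^1.85 = 28814
C^1.85 = 9094.4
D^4.87 = 1.4269e+09
p/m = 0.0013434 bar/m
p_total = 0.0013434 * 36.756 = 0.049378 bar

0.049378 bar


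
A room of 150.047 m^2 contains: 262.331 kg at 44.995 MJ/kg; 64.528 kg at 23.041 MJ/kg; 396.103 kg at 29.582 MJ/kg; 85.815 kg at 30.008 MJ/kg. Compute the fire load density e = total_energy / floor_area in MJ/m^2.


Total energy = 262.331*44.995 + 64.528*23.041 + 396.103*29.582 + 85.815*30.008
= 11803.58 + 1486.790 + 11717.52 + 2575.137
= 27583.03 MJ
e = 27583.03 / 150.047 = 183.83 MJ/m^2

183.83 MJ/m^2


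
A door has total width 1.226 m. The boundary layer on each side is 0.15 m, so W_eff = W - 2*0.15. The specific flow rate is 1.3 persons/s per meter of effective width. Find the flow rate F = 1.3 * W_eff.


W_eff = 1.226 - 0.30 = 0.926 m
F = 1.3 * 0.926 = 1.2038 persons/s

1.2038 persons/s


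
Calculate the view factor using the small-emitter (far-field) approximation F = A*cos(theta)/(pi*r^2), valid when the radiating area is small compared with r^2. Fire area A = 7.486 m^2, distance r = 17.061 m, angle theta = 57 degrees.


cos(57 deg) = 0.54464
pi*r^2 = 914.45
F = 7.486 * 0.54464 / 914.45 = 0.0044586

0.0044586


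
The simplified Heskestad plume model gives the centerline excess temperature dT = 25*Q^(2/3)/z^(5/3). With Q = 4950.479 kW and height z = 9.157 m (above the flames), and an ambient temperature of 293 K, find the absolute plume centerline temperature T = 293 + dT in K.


Q^(2/3) = 290.47
z^(5/3) = 40.079
dT = 25 * 290.47 / 40.079 = 181.18 K
T = 293 + 181.18 = 474.18 K

474.18 K


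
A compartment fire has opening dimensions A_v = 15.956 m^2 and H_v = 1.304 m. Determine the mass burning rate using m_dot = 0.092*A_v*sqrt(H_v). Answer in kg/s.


sqrt(H_v) = 1.1419
m_dot = 0.092 * 15.956 * 1.1419 = 1.6763 kg/s

1.6763 kg/s


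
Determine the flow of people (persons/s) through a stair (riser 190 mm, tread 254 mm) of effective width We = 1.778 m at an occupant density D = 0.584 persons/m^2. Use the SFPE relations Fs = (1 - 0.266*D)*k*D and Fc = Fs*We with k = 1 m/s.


1 - 0.266*D = 1 - 0.266*0.584 = 0.84466
Fs = 0.84466 * 1 * 0.584 = 0.49328 persons/(s*m)
Fc = 0.49328 * 1.778 = 0.87705 persons/s

0.87705 persons/s


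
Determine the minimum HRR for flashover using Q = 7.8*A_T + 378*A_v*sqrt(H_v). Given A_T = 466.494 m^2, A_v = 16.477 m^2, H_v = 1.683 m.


7.8*A_T = 3638.7
sqrt(H_v) = 1.2973
378*A_v*sqrt(H_v) = 8080.0
Q = 3638.7 + 8080.0 = 11719 kW

11719 kW


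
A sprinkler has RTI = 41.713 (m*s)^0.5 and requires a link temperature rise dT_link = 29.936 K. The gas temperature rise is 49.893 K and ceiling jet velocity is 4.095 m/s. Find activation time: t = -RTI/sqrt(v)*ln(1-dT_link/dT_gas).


dT_link/dT_gas = 0.60000
ln(1 - 0.60000) = -0.91630
t = -41.713 / sqrt(4.095) * -0.91630 = 18.888 s

18.888 s


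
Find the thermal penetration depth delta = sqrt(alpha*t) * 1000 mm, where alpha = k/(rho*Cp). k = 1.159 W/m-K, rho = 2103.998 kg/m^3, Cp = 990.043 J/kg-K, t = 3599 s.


alpha = 1.159 / (2103.998 * 990.043) = 5.5640e-07 m^2/s
alpha * t = 0.0020025
delta = sqrt(0.0020025) * 1000 = 44.749 mm

44.749 mm


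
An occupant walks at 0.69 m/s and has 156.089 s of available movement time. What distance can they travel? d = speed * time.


d = 0.69 * 156.089 = 107.70 m

107.70 m


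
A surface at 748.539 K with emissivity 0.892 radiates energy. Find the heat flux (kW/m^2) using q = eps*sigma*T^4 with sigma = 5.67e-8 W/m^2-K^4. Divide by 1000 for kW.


T^4 = 3.1395e+11
q = 0.892 * 5.67e-8 * 3.1395e+11 / 1000 = 15.878 kW/m^2

15.878 kW/m^2


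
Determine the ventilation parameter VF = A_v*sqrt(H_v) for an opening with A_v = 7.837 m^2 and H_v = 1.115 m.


sqrt(H_v) = 1.0559
VF = 7.837 * 1.0559 = 8.2754 m^(5/2)

8.2754 m^(5/2)


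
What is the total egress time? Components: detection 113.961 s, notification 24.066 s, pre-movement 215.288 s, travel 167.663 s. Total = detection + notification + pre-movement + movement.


Total = 113.961 + 24.066 + 215.288 + 167.663 = 520.978 s

520.978 s


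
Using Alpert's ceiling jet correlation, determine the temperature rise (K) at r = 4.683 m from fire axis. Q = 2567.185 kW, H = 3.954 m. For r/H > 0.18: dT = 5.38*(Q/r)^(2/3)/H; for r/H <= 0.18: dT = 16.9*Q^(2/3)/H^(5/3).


r/H = 4.683 / 3.954 = 1.1844
r/H > 0.18, so dT = 5.38*(Q/r)^(2/3)/H
Q/r = 548.19
(Q/r)^(2/3) = 66.982
dT = 5.38 * 66.982 / 3.954 = 91.138 K

91.138 K


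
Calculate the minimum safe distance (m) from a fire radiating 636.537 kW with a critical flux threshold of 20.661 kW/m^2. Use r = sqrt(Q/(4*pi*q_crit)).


4*pi*q_crit = 259.63
Q/(4*pi*q_crit) = 2.4517
r = sqrt(2.4517) = 1.5658 m

1.5658 m


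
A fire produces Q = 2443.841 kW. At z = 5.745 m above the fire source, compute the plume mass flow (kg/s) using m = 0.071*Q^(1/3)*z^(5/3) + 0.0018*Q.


Q^(1/3) = 13.470
z^(5/3) = 18.428
First term = 0.071 * 13.470 * 18.428 = 17.624
Second term = 0.0018 * 2443.841 = 4.3989
m = 22.023 kg/s

22.023 kg/s


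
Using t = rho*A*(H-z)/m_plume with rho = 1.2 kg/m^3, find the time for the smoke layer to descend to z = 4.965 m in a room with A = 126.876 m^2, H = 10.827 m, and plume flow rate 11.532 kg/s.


H - z = 5.862 m
t = 1.2 * 126.876 * 5.862 / 11.532 = 77.393 s

77.393 s


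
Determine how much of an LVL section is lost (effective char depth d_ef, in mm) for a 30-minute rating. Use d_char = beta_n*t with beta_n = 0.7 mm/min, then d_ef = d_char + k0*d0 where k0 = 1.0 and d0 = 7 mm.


d_char = 0.7 * 30 = 21 mm
d_ef = 21 + 1.0*7 = 28 mm

28 mm


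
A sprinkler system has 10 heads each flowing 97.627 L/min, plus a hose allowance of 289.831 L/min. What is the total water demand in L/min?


Sprinkler demand = 10 * 97.627 = 976.27 L/min
Total = 976.27 + 289.831 = 1266.101 L/min

1266.101 L/min


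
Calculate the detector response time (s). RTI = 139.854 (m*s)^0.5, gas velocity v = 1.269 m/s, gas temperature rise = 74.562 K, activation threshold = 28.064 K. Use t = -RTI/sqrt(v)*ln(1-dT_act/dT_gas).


dT_act/dT_gas = 0.37638
ln(1 - 0.37638) = -0.47222
t = -139.854 / sqrt(1.269) * -0.47222 = 58.626 s

58.626 s


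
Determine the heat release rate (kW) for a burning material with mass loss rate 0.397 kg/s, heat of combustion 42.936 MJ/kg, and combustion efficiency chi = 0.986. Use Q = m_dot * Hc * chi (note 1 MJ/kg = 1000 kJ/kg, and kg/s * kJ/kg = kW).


Hc = 42.936 MJ/kg = 42.936 * 1000 kJ/kg = 42936 kJ/kg
Q = 0.397 kg/s * 42936 kJ/kg * 0.986 = 16807 kW

16807 kW


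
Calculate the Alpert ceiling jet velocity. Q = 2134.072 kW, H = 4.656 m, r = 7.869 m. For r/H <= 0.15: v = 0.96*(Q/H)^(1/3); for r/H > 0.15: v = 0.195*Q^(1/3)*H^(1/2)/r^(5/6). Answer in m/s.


r/H = 7.869 / 4.656 = 1.6901
r/H > 0.15, so v = 0.195*Q^(1/3)*H^(1/2)/r^(5/6)
Q^(1/3) = 12.875
H^(1/2) = 2.1578
r^(5/6) = 5.5796
v = 0.195 * 12.875 * 2.1578 / 5.5796 = 0.97091 m/s

0.97091 m/s


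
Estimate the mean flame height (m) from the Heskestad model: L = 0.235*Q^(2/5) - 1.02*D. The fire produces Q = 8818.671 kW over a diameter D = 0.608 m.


Q^(2/5) = 37.858
0.235 * Q^(2/5) = 8.8967
1.02 * D = 0.62016
L = 8.2765 m

8.2765 m


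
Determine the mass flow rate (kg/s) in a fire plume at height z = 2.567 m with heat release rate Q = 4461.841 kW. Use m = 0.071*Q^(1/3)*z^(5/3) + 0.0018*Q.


Q^(1/3) = 16.463
z^(5/3) = 4.8126
First term = 0.071 * 16.463 * 4.8126 = 5.6252
Second term = 0.0018 * 4461.841 = 8.0313
m = 13.657 kg/s

13.657 kg/s


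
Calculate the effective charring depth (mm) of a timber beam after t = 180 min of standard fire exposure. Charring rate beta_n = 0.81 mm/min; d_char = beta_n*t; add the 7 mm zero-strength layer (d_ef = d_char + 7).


d_char = 0.81 * 180 = 145.8 mm
d_ef = 145.8 + 1.0*7 = 152.8 mm

152.8 mm


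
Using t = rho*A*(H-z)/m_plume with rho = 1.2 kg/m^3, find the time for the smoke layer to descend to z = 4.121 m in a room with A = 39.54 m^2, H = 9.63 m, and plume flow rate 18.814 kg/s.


H - z = 5.509 m
t = 1.2 * 39.54 * 5.509 / 18.814 = 13.893 s

13.893 s


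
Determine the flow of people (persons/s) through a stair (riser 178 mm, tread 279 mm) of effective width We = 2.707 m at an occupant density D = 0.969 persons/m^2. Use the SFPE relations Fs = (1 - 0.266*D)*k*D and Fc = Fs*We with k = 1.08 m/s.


1 - 0.266*D = 1 - 0.266*0.969 = 0.74225
Fs = 0.74225 * 1.08 * 0.969 = 0.77678 persons/(s*m)
Fc = 0.77678 * 2.707 = 2.1027 persons/s

2.1027 persons/s


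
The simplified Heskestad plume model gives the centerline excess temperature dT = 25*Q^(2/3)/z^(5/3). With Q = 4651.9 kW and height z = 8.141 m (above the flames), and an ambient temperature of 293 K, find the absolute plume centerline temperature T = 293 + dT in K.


Q^(2/3) = 278.67
z^(5/3) = 32.946
dT = 25 * 278.67 / 32.946 = 211.46 K
T = 293 + 211.46 = 504.46 K

504.46 K


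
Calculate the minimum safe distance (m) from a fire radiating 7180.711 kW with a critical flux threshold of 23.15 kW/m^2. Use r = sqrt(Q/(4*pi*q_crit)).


4*pi*q_crit = 290.91
Q/(4*pi*q_crit) = 24.683
r = sqrt(24.683) = 4.9682 m

4.9682 m


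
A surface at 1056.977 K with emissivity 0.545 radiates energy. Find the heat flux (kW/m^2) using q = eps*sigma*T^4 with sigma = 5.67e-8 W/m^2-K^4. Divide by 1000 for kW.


T^4 = 1.2481e+12
q = 0.545 * 5.67e-8 * 1.2481e+12 / 1000 = 38.569 kW/m^2

38.569 kW/m^2


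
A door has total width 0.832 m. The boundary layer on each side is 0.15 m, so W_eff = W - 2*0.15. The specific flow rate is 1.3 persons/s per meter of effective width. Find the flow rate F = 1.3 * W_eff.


W_eff = 0.832 - 0.30 = 0.532 m
F = 1.3 * 0.532 = 0.69160 persons/s

0.69160 persons/s


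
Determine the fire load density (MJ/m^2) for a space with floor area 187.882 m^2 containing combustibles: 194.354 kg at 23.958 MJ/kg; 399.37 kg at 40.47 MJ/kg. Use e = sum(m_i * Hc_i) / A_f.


Total energy = 194.354*23.958 + 399.37*40.47
= 4656.333 + 16162.50
= 20818.84 MJ
e = 20818.84 / 187.882 = 110.81 MJ/m^2

110.81 MJ/m^2


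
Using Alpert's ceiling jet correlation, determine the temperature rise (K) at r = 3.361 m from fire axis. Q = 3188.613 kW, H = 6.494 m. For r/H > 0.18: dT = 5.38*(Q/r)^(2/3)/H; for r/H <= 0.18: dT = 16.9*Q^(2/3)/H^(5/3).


r/H = 3.361 / 6.494 = 0.51755
r/H > 0.18, so dT = 5.38*(Q/r)^(2/3)/H
Q/r = 948.71
(Q/r)^(2/3) = 96.551
dT = 5.38 * 96.551 / 6.494 = 79.988 K

79.988 K


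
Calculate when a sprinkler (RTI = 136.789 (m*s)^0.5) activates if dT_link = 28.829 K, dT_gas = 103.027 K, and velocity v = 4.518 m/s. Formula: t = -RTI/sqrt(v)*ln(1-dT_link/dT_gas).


dT_link/dT_gas = 0.27982
ln(1 - 0.27982) = -0.32825
t = -136.789 / sqrt(4.518) * -0.32825 = 21.125 s

21.125 s


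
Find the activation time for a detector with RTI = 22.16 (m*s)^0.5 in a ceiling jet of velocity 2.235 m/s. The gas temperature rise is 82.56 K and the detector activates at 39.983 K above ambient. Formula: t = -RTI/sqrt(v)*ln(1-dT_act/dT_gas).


dT_act/dT_gas = 0.48429
ln(1 - 0.48429) = -0.66221
t = -22.16 / sqrt(2.235) * -0.66221 = 9.8158 s

9.8158 s


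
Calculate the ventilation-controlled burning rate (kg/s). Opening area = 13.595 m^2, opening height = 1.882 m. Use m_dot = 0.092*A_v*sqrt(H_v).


sqrt(H_v) = 1.3719
m_dot = 0.092 * 13.595 * 1.3719 = 1.7158 kg/s

1.7158 kg/s
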